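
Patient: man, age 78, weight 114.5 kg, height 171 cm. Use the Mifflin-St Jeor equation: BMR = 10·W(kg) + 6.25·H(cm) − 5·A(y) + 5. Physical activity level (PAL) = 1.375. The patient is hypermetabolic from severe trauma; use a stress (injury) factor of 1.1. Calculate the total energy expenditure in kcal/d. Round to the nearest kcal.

2766 kcal/d

Mifflin-St Jeor (male): BMR = 10(114.5) + 6.25(171) − 5(78) + 5 = 1145 + 1068.75 − 390 + 5 = 1828.75 kcal/day.
TEE = BMR × activity factor = 1828.75 × 1.375 = 2514.5313 kcal/day.
Apply stress factor: 2514.5313 × 1.1 = 2765.9844 kcal/day.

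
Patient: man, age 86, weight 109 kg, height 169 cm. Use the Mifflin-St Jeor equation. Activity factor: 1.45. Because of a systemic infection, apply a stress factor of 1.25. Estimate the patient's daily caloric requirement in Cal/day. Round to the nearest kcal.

3120 Cal/day

Mifflin-St Jeor (male): BMR = 10(109) + 6.25(169) − 5(86) + 5 = 1090 + 1056.25 − 430 + 5 = 1721.25 kcal/day.
TEE = BMR × activity factor = 1721.25 × 1.45 = 2495.8125 kcal/day.
Apply stress factor: 2495.8125 × 1.25 = 3119.7656 kcal/day.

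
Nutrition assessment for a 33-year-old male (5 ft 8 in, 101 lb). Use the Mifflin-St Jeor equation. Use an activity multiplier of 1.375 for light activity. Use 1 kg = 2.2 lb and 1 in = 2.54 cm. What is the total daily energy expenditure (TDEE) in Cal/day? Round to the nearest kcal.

Convert to metric: weight = 101 ÷ 2.2 = 45.9091 kg; height = (5×12 + 8) × 2.54 = 68 × 2.54 = 172.72 cm.
Mifflin-St Jeor (male): BMR = 10(45.9091) + 6.25(172.72) − 5(33) + 5 = 459.0909 + 1079.5 − 165 + 5 = 1378.5909 kcal/day.
TEE = BMR × activity factor = 1378.5909 × 1.375 = 1895.5625 kcal/day.

1896 Cal/day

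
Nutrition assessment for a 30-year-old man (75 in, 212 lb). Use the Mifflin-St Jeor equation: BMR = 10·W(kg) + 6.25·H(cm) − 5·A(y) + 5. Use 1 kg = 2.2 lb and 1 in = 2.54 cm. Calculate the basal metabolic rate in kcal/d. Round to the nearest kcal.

Convert to metric: weight = 212 ÷ 2.2 = 96.3636 kg; height = 75 × 2.54 = 190.5 cm.
Mifflin-St Jeor (male): BMR = 10(96.3636) + 6.25(190.5) − 5(30) + 5 = 963.6364 + 1190.625 − 150 + 5 = 2009.2614 kcal/day.

2009 kcal/d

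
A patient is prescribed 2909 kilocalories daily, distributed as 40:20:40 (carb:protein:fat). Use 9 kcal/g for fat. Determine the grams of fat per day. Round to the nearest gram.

Fat energy = 40% × 2909 = 1163.6 kcal.
At 9 kcal/g: 1163.6 ÷ 9 = 129.2889 g.

129 g/day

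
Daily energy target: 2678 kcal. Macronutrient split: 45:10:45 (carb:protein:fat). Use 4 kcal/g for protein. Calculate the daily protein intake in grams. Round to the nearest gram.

67 g/day

Protein energy = 10% × 2678 = 267.8 kcal.
At 4 kcal/g: 267.8 ÷ 4 = 66.95 g.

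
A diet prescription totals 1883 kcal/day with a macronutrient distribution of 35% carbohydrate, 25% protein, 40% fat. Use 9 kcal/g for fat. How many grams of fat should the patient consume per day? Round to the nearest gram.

Fat energy = 40% × 1883 = 753.2 kcal.
At 9 kcal/g: 753.2 ÷ 9 = 83.6889 g.

84 g/day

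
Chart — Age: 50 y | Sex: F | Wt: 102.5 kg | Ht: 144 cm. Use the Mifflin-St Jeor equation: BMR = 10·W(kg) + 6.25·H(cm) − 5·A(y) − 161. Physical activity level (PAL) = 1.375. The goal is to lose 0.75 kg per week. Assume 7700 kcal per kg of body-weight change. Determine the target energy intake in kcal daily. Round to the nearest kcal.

1257 kcal daily

Mifflin-St Jeor (female): BMR = 10(102.5) + 6.25(144) − 5(50) − 161 = 1025 + 900 − 250 − 161 = 1514 kcal/day.
TEE = 1514 × 1.375 = 2081.75 kcal/day.
Required daily deficit = 0.75 × 7700 ÷ 7 = 825 kcal/day.
Target intake = 2081.75 − 825 = 1256.75 kcal/day.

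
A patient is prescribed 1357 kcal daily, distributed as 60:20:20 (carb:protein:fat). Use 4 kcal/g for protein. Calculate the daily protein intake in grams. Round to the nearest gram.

Protein energy = 20% × 1357 = 271.4 kcal.
At 4 kcal/g: 271.4 ÷ 4 = 67.85 g.

68 g/day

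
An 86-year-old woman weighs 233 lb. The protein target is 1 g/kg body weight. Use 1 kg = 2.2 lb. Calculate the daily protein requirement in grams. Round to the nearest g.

Weight in kg = 233 ÷ 2.2 = 105.9091 kg.
Protein = 1 g/kg × 105.9091 kg = 105.9091 g/day.

106 g/day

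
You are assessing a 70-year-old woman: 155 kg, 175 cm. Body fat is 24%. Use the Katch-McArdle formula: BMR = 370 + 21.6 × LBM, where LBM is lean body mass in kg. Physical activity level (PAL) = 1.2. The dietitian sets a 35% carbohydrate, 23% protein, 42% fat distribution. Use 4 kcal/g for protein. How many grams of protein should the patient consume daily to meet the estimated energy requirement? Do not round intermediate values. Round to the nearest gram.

LBM = 155 × (1 − 0.24) = 117.8 kg. Katch-McArdle: BMR = 370 + 21.6 × 117.8 = 2914.48 kcal/day.
TEE = 2914.48 × 1.2 = 3497.376 kcal/day.
Protein energy = 23% × 3497.376 = 804.3965 kcal.
Protein = 804.3965 ÷ 4 kcal/g = 201.0991 g.

201 g/day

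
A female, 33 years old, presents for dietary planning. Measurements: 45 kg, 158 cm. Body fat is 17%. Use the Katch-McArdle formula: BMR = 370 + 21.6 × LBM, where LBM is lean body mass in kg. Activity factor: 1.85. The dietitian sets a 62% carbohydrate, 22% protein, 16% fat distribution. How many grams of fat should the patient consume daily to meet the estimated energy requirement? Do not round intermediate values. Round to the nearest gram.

LBM = 45 × (1 − 0.17) = 37.35 kg. Katch-McArdle: BMR = 370 + 21.6 × 37.35 = 1176.76 kcal/day.
TEE = 1176.76 × 1.85 = 2177.006 kcal/day.
Fat energy = 16% × 2177.006 = 348.321 kcal.
Fat = 348.321 ÷ 9 kcal/g = 38.7023 g.

39 g/day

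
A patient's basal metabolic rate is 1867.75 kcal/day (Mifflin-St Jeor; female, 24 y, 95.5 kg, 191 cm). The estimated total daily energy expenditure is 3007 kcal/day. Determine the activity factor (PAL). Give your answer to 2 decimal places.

1.61

Activity factor = TEE ÷ BMR = 3007 ÷ 1867.75 = 1.61.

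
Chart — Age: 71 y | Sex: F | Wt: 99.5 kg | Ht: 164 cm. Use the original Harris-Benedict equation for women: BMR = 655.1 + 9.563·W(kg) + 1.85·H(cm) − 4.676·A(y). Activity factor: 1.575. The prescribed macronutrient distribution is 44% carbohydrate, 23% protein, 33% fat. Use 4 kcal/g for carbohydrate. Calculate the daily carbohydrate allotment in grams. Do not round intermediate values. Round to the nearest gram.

273 g/day

Harris-Benedict: BMR = 655.1 + 9.563(99.5) + 1.85(164) − 4.676(71) = 1578.0225 kcal/day.
TEE = 1578.0225 × 1.575 = 2485.3854 kcal/day.
Carbohydrate energy = 44% × 2485.3854 = 1093.5696 kcal.
Carbohydrate = 1093.5696 ÷ 4 kcal/g = 273.3924 g.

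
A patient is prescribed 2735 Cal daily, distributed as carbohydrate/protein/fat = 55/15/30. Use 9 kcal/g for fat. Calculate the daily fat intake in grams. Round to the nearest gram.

91 g/day

Fat energy = 30% × 2735 = 820.5 kcal.
At 9 kcal/g: 820.5 ÷ 9 = 91.1667 g.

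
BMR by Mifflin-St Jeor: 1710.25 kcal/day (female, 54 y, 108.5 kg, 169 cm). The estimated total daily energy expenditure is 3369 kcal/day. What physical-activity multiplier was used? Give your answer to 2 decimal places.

Activity factor = TEE ÷ BMR = 3369 ÷ 1710.25 = 1.97.

1.97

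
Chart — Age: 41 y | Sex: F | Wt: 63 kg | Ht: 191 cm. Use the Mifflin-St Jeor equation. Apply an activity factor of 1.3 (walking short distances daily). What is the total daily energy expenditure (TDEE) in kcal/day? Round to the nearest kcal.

Mifflin-St Jeor (female): BMR = 10(63) + 6.25(191) − 5(41) − 161 = 630 + 1193.75 − 205 − 161 = 1457.75 kcal/day.
TEE = BMR × activity factor = 1457.75 × 1.3 = 1895.075 kcal/day.

1895 kcal/day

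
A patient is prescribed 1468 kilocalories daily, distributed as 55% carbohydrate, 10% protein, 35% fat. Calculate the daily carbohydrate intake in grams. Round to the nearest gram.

Carbohydrate energy = 55% × 1468 = 807.4 kcal.
At 4 kcal/g: 807.4 ÷ 4 = 201.85 g.

202 g/day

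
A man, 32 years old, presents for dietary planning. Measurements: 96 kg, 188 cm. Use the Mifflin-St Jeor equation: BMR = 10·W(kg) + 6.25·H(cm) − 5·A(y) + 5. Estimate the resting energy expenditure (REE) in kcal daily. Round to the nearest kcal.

1980 kcal daily

Mifflin-St Jeor (male): BMR = 10(96) + 6.25(188) − 5(32) + 5 = 960 + 1175 − 160 + 5 = 1980 kcal/day.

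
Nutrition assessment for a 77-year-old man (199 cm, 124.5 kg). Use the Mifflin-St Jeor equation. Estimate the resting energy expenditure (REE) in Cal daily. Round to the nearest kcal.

2109 Cal daily

Mifflin-St Jeor (male): BMR = 10(124.5) + 6.25(199) − 5(77) + 5 = 1245 + 1243.75 − 385 + 5 = 2108.75 kcal/day.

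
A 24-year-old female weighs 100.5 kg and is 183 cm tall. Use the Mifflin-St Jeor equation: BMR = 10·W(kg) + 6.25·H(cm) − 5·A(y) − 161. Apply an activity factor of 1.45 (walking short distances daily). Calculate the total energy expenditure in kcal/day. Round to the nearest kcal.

2708 kcal/day

Mifflin-St Jeor (female): BMR = 10(100.5) + 6.25(183) − 5(24) − 161 = 1005 + 1143.75 − 120 − 161 = 1867.75 kcal/day.
TEE = BMR × activity factor = 1867.75 × 1.45 = 2708.2375 kcal/day.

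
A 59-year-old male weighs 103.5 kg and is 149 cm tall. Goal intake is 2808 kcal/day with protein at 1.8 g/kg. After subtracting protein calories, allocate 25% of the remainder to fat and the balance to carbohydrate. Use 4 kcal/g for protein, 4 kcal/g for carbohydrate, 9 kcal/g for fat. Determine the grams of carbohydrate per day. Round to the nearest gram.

Protein = 1.8 × 103.5 = 186.3 g → 186.3 × 4 = 745.2 kcal.
Non-protein calories = 2808 − 745.2 = 2062.8 kcal.
Fat: 25% × 2062.8 = 515.7 kcal; carbohydrate: 1547.1 kcal.
Carbohydrate: 1547.1 kcal ÷ 4 kcal/g = 386.775 g.

387 g/day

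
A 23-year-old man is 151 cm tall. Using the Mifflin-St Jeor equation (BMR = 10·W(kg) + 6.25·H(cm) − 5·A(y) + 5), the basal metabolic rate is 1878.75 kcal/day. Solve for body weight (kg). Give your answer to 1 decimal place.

1878.75 = 10·W + 6.25(151) − 5(23) + 5
10·W = 1878.75 − 833.75 = 1045, so W = 104.5 kg.

104.5 kg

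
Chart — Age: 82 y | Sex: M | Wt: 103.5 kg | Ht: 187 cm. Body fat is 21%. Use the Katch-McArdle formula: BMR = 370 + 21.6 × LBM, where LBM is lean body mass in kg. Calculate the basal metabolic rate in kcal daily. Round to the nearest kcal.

2136 kcal daily

LBM = 103.5 × (1 − 0.21) = 81.765 kg. Katch-McArdle: BMR = 370 + 21.6 × 81.765 = 2136.124 kcal/day.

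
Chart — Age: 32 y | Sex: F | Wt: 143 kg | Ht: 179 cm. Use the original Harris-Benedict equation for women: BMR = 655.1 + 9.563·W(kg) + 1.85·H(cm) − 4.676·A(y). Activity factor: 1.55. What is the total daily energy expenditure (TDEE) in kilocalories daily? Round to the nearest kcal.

Harris-Benedict: BMR = 655.1 + 9.563(143) + 1.85(179) − 4.676(32) = 2204.127 kcal/day.
TEE = BMR × activity factor = 2204.127 × 1.55 = 3416.3969 kcal/day.

3416 kilocalories daily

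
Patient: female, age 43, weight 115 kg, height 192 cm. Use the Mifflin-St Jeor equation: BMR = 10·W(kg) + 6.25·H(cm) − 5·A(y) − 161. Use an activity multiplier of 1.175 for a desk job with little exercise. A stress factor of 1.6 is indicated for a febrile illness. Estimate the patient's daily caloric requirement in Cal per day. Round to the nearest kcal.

Mifflin-St Jeor (female): BMR = 10(115) + 6.25(192) − 5(43) − 161 = 1150 + 1200 − 215 − 161 = 1974 kcal/day.
TEE = BMR × activity factor = 1974 × 1.175 = 2319.45 kcal/day.
Apply stress factor: 2319.45 × 1.6 = 3711.12 kcal/day.

3711 Cal per day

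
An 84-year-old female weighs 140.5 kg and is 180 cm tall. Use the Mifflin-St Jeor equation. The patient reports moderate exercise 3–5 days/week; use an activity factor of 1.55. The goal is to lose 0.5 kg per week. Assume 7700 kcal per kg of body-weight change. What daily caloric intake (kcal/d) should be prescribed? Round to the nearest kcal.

Mifflin-St Jeor (female): BMR = 10(140.5) + 6.25(180) − 5(84) − 161 = 1405 + 1125 − 420 − 161 = 1949 kcal/day.
TEE = 1949 × 1.55 = 3020.95 kcal/day.
Required daily deficit = 0.5 × 7700 ÷ 7 = 550 kcal/day.
Target intake = 3020.95 − 550 = 2470.95 kcal/day.

2471 kcal/d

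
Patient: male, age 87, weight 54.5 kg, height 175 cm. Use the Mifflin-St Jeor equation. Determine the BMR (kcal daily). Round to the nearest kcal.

1209 kcal daily

Mifflin-St Jeor (male): BMR = 10(54.5) + 6.25(175) − 5(87) + 5 = 545 + 1093.75 − 435 + 5 = 1208.75 kcal/day.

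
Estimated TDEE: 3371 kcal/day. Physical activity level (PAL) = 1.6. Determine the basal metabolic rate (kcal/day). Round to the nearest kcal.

BMR = TEE ÷ activity factor = 3371 ÷ 1.6 = 2106.875 kcal/day.

2107 kcal/day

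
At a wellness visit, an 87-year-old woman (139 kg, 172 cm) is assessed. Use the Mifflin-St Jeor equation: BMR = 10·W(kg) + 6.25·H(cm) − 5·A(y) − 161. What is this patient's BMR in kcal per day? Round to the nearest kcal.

1869 kcal per day

Mifflin-St Jeor (female): BMR = 10(139) + 6.25(172) − 5(87) − 161 = 1390 + 1075 − 435 − 161 = 1869 kcal/day.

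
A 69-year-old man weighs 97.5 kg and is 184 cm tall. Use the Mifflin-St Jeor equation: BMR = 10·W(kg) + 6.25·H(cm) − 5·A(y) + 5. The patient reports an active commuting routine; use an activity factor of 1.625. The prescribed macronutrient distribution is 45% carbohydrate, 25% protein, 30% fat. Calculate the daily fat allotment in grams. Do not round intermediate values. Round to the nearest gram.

Mifflin-St Jeor (male): BMR = 10(97.5) + 6.25(184) − 5(69) + 5 = 975 + 1150 − 345 + 5 = 1785 kcal/day.
TEE = 1785 × 1.625 = 2900.625 kcal/day.
Fat energy = 30% × 2900.625 = 870.1875 kcal.
Fat = 870.1875 ÷ 9 kcal/g = 96.6875 g.

97 g/day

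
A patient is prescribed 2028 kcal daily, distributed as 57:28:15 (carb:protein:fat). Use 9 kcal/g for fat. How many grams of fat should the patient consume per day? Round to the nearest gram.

34 g/day

Fat energy = 15% × 2028 = 304.2 kcal.
At 9 kcal/g: 304.2 ÷ 9 = 33.8 g.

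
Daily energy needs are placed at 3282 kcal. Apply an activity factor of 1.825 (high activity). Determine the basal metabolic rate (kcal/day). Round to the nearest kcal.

BMR = TEE ÷ activity factor = 3282 ÷ 1.825 = 1798.3562 kcal/day.

1798 kcal/day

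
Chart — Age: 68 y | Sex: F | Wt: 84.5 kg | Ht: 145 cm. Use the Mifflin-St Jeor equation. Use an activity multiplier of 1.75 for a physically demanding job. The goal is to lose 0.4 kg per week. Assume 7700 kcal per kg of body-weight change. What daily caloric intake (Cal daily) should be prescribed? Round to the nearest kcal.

1748 Cal daily

Mifflin-St Jeor (female): BMR = 10(84.5) + 6.25(145) − 5(68) − 161 = 845 + 906.25 − 340 − 161 = 1250.25 kcal/day.
TEE = 1250.25 × 1.75 = 2187.9375 kcal/day.
Required daily deficit = 0.4 × 7700 ÷ 7 = 440 kcal/day.
Target intake = 2187.9375 − 440 = 1747.9375 kcal/day.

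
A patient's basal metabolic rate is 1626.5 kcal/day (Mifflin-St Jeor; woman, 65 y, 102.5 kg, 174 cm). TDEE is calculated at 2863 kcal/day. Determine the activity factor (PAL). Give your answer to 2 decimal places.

1.76

Activity factor = TEE ÷ BMR = 2863 ÷ 1626.5 = 1.76.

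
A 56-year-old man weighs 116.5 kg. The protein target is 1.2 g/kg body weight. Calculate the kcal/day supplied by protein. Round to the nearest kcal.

559 kcal/day

Protein = 1.2 g/kg × 116.5 kg = 139.8 g/day.
Protein energy = 139.8 g × 4 kcal/g = 559.2 kcal/day.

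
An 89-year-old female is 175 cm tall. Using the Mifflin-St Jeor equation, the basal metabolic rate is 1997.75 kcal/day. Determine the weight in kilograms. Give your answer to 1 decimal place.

151.0 kg

1997.75 = 10·W + 6.25(175) − 5(89) − 161
10·W = 1997.75 − 487.75 = 1510, so W = 151 kg.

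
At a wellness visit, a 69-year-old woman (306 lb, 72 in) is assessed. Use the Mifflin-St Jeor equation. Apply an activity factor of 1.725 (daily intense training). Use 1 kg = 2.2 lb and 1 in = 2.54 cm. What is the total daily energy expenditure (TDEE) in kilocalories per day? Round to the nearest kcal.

3498 kilocalories per day

Convert to metric: weight = 306 ÷ 2.2 = 139.0909 kg; height = 72 × 2.54 = 182.88 cm.
Mifflin-St Jeor (female): BMR = 10(139.0909) + 6.25(182.88) − 5(69) − 161 = 1390.9091 + 1143 − 345 − 161 = 2027.9091 kcal/day.
TEE = BMR × activity factor = 2027.9091 × 1.725 = 3498.1432 kcal/day.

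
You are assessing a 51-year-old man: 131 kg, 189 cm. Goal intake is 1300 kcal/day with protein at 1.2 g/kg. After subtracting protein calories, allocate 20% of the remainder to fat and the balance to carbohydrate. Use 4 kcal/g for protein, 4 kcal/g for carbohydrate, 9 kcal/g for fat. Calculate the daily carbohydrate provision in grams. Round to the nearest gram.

134 g/day

Protein = 1.2 × 131 = 157.2 g → 157.2 × 4 = 628.8 kcal.
Non-protein calories = 1300 − 628.8 = 671.2 kcal.
Fat: 20% × 671.2 = 134.24 kcal; carbohydrate: 536.96 kcal.
Carbohydrate: 536.96 kcal ÷ 4 kcal/g = 134.24 g.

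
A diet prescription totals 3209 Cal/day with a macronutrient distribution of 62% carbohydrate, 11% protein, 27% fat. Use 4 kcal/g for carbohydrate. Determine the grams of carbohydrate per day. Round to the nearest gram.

Carbohydrate energy = 62% × 3209 = 1989.58 kcal.
At 4 kcal/g: 1989.58 ÷ 4 = 497.395 g.

497 g/day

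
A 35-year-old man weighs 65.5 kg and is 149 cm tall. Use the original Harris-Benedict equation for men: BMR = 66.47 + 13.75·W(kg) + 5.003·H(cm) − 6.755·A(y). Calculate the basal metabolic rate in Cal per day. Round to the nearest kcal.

1476 Cal per day

Harris-Benedict: BMR = 66.47 + 13.75(65.5) + 5.003(149) − 6.755(35) = 1476.117 kcal/day.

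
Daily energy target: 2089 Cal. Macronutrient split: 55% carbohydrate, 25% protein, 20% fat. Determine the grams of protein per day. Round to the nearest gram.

131 g/day

Protein energy = 25% × 2089 = 522.25 kcal.
At 4 kcal/g: 522.25 ÷ 4 = 130.5625 g.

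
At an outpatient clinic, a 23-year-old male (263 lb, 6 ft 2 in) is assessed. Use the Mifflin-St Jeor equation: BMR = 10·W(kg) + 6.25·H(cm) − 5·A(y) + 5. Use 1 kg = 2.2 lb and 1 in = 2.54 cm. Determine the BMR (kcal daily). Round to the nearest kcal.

2260 kcal daily

Convert to metric: weight = 263 ÷ 2.2 = 119.5455 kg; height = (6×12 + 2) × 2.54 = 74 × 2.54 = 187.96 cm.
Mifflin-St Jeor (male): BMR = 10(119.5455) + 6.25(187.96) − 5(23) + 5 = 1195.4545 + 1174.75 − 115 + 5 = 2260.2045 kcal/day.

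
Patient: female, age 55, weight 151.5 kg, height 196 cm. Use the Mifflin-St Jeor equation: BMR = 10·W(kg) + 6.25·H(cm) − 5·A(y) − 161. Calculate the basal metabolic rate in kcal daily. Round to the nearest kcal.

Mifflin-St Jeor (female): BMR = 10(151.5) + 6.25(196) − 5(55) − 161 = 1515 + 1225 − 275 − 161 = 2304 kcal/day.

2304 kcal daily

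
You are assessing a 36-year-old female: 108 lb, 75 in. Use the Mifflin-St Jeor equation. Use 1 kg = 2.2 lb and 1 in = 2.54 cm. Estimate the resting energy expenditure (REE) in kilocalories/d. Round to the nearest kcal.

Convert to metric: weight = 108 ÷ 2.2 = 49.0909 kg; height = 75 × 2.54 = 190.5 cm.
Mifflin-St Jeor (female): BMR = 10(49.0909) + 6.25(190.5) − 5(36) − 161 = 490.9091 + 1190.625 − 180 − 161 = 1340.5341 kcal/day.

1341 kilocalories/d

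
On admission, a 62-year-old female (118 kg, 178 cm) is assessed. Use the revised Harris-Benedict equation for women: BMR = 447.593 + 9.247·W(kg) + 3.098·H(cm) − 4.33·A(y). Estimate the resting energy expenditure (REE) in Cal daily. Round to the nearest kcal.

Harris-Benedict: BMR = 447.593 + 9.247(118) + 3.098(178) − 4.33(62) = 1821.723 kcal/day.

1822 Cal daily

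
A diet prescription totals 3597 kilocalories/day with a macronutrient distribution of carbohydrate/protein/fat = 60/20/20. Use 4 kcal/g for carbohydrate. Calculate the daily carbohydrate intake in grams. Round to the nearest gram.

540 g/day

Carbohydrate energy = 60% × 3597 = 2158.2 kcal.
At 4 kcal/g: 2158.2 ÷ 4 = 539.55 g.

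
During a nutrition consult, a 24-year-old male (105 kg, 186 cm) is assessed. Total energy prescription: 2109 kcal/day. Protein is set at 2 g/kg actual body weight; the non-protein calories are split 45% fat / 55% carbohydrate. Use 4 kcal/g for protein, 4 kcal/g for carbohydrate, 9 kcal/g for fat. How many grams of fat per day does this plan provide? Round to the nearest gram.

Protein = 2 × 105 = 210 g → 210 × 4 = 840 kcal.
Non-protein calories = 2109 − 840 = 1269 kcal.
Fat: 45% × 1269 = 571.05 kcal; carbohydrate: 697.95 kcal.
Fat: 571.05 kcal ÷ 9 kcal/g = 63.45 g.

63 g/day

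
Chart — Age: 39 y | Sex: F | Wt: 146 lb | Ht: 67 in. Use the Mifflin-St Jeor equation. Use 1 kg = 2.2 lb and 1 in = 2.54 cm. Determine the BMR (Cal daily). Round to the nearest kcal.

1371 Cal daily

Convert to metric: weight = 146 ÷ 2.2 = 66.3636 kg; height = 67 × 2.54 = 170.18 cm.
Mifflin-St Jeor (female): BMR = 10(66.3636) + 6.25(170.18) − 5(39) − 161 = 663.6364 + 1063.625 − 195 − 161 = 1371.2614 kcal/day.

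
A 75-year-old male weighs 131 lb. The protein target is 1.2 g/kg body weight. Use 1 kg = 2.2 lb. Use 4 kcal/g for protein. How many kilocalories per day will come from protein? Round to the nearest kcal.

286 kcal/day

Weight in kg = 131 ÷ 2.2 = 59.5455 kg.
Protein = 1.2 g/kg × 59.5455 kg = 71.4545 g/day.
Protein energy = 71.4545 g × 4 kcal/g = 285.8182 kcal/day.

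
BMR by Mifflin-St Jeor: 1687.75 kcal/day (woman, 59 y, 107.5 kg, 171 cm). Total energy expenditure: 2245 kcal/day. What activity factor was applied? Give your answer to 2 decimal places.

Activity factor = TEE ÷ BMR = 2245 ÷ 1687.75 = 1.33.

1.33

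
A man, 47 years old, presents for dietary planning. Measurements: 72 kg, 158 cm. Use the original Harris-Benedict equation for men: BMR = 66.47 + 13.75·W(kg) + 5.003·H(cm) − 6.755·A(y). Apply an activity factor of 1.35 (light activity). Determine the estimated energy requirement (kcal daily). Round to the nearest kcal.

Harris-Benedict: BMR = 66.47 + 13.75(72) + 5.003(158) − 6.755(47) = 1529.459 kcal/day.
TEE = BMR × activity factor = 1529.459 × 1.35 = 2064.7697 kcal/day.

2065 kcal daily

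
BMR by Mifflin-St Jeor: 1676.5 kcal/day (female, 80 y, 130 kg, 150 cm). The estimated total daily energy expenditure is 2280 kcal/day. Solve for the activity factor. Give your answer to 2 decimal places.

Activity factor = TEE ÷ BMR = 2280 ÷ 1676.5 = 1.36.

1.36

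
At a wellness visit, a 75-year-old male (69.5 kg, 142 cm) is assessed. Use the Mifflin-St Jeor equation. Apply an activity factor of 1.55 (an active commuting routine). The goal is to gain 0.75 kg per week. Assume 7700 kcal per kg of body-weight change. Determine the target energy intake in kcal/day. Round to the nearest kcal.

2704 kcal/day

Mifflin-St Jeor (male): BMR = 10(69.5) + 6.25(142) − 5(75) + 5 = 695 + 887.5 − 375 + 5 = 1212.5 kcal/day.
TEE = 1212.5 × 1.55 = 1879.375 kcal/day.
Required daily surplus = 0.75 × 7700 ÷ 7 = 825 kcal/day.
Target intake = 1879.375 + 825 = 2704.375 kcal/day.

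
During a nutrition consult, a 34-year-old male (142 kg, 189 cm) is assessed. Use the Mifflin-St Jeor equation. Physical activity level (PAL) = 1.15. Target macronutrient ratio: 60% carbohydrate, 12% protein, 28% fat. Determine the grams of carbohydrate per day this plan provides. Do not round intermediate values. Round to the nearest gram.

Mifflin-St Jeor (male): BMR = 10(142) + 6.25(189) − 5(34) + 5 = 1420 + 1181.25 − 170 + 5 = 2436.25 kcal/day.
TEE = 2436.25 × 1.15 = 2801.6875 kcal/day.
Carbohydrate energy = 60% × 2801.6875 = 1681.0125 kcal.
Carbohydrate = 1681.0125 ÷ 4 kcal/g = 420.2531 g.

420 g/day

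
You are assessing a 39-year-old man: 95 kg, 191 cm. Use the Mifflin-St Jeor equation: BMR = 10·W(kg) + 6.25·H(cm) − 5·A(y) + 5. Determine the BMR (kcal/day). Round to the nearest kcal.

Mifflin-St Jeor (male): BMR = 10(95) + 6.25(191) − 5(39) + 5 = 950 + 1193.75 − 195 + 5 = 1953.75 kcal/day.

1954 kcal/day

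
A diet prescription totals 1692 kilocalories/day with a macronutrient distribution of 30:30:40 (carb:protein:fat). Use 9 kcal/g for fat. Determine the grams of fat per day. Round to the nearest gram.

Fat energy = 40% × 1692 = 676.8 kcal.
At 9 kcal/g: 676.8 ÷ 9 = 75.2 g.

75 g/day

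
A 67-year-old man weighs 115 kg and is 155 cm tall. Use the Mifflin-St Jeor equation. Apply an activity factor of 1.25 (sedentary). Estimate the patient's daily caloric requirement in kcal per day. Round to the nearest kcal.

Mifflin-St Jeor (male): BMR = 10(115) + 6.25(155) − 5(67) + 5 = 1150 + 968.75 − 335 + 5 = 1788.75 kcal/day.
TEE = BMR × activity factor = 1788.75 × 1.25 = 2235.9375 kcal/day.

2236 kcal per day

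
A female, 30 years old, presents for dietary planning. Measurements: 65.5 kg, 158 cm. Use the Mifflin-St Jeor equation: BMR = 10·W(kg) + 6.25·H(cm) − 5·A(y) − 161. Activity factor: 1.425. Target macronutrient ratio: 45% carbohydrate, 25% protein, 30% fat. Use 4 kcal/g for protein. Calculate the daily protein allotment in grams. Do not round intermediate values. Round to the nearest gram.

Mifflin-St Jeor (female): BMR = 10(65.5) + 6.25(158) − 5(30) − 161 = 655 + 987.5 − 150 − 161 = 1331.5 kcal/day.
TEE = 1331.5 × 1.425 = 1897.3875 kcal/day.
Protein energy = 25% × 1897.3875 = 474.3469 kcal.
Protein = 474.3469 ÷ 4 kcal/g = 118.5867 g.

119 g/day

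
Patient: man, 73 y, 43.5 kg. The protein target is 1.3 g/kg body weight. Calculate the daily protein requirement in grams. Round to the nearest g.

Protein = 1.3 g/kg × 43.5 kg = 56.55 g/day.

57 g/day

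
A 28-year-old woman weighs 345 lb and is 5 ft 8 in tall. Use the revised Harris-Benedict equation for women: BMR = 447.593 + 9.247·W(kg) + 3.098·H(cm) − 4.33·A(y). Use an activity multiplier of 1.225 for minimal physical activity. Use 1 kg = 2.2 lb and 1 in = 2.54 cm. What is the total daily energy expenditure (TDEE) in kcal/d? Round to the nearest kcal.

Convert to metric: weight = 345 ÷ 2.2 = 156.8182 kg; height = (5×12 + 8) × 2.54 = 68 × 2.54 = 172.72 cm.
Harris-Benedict: BMR = 447.593 + 9.247(156.8182) + 3.098(172.72) − 4.33(28) = 2311.5373 kcal/day.
TEE = BMR × activity factor = 2311.5373 × 1.225 = 2831.6332 kcal/day.

2832 kcal/d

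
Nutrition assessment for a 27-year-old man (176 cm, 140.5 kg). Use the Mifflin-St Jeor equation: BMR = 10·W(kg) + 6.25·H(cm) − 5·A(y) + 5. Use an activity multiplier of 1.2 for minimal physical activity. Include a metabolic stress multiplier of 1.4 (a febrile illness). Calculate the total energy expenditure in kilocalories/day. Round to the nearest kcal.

3990 kilocalories/day

Mifflin-St Jeor (male): BMR = 10(140.5) + 6.25(176) − 5(27) + 5 = 1405 + 1100 − 135 + 5 = 2375 kcal/day.
TEE = BMR × activity factor = 2375 × 1.2 = 2850 kcal/day.
Apply stress factor: 2850 × 1.4 = 3990 kcal/day.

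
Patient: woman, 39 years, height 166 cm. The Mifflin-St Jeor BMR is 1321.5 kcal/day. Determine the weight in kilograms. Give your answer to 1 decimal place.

1321.5 = 10·W + 6.25(166) − 5(39) − 161
10·W = 1321.5 − 681.5 = 640, so W = 64 kg.

64.0 kg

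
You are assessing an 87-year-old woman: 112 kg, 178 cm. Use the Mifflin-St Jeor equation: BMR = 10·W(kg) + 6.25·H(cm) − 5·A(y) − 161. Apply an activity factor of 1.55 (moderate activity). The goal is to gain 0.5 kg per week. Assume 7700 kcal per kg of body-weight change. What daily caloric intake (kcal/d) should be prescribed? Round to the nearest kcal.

Mifflin-St Jeor (female): BMR = 10(112) + 6.25(178) − 5(87) − 161 = 1120 + 1112.5 − 435 − 161 = 1636.5 kcal/day.
TEE = 1636.5 × 1.55 = 2536.575 kcal/day.
Required daily surplus = 0.5 × 7700 ÷ 7 = 550 kcal/day.
Target intake = 2536.575 + 550 = 3086.575 kcal/day.

3087 kcal/d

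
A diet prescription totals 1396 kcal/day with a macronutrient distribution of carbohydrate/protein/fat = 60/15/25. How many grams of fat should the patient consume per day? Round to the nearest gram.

39 g/day

Fat energy = 25% × 1396 = 349 kcal.
At 9 kcal/g: 349 ÷ 9 = 38.7778 g.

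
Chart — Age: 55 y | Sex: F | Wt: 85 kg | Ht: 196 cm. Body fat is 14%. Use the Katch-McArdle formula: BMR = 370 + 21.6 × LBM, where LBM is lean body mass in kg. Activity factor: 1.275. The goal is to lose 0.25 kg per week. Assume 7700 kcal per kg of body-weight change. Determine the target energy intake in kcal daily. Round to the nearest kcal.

2210 kcal daily

LBM = 85 × (1 − 0.14) = 73.1 kg. Katch-McArdle: BMR = 370 + 21.6 × 73.1 = 1948.96 kcal/day.
TEE = 1948.96 × 1.275 = 2484.924 kcal/day.
Required daily deficit = 0.25 × 7700 ÷ 7 = 275 kcal/day.
Target intake = 2484.924 − 275 = 2209.924 kcal/day.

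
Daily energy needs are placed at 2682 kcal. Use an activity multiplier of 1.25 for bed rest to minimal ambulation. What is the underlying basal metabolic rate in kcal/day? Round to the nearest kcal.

BMR = TEE ÷ activity factor = 2682 ÷ 1.25 = 2145.6 kcal/day.

2146 kcal/day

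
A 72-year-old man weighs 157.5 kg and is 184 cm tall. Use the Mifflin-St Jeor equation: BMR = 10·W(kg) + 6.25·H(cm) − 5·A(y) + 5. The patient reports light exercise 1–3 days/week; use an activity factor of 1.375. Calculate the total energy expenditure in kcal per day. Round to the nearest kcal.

3259 kcal per day

Mifflin-St Jeor (male): BMR = 10(157.5) + 6.25(184) − 5(72) + 5 = 1575 + 1150 − 360 + 5 = 2370 kcal/day.
TEE = BMR × activity factor = 2370 × 1.375 = 3258.75 kcal/day.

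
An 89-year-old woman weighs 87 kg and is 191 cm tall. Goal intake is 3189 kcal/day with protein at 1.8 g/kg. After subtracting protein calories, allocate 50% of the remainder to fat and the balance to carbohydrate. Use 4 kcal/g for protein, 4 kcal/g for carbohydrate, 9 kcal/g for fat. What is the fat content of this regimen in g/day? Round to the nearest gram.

142 g/day

Protein = 1.8 × 87 = 156.6 g → 156.6 × 4 = 626.4 kcal.
Non-protein calories = 3189 − 626.4 = 2562.6 kcal.
Fat: 50% × 2562.6 = 1281.3 kcal; carbohydrate: 1281.3 kcal.
Fat: 1281.3 kcal ÷ 9 kcal/g = 142.3667 g.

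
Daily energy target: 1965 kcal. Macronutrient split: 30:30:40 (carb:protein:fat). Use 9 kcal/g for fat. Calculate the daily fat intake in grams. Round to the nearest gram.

Fat energy = 40% × 1965 = 786 kcal.
At 9 kcal/g: 786 ÷ 9 = 87.3333 g.

87 g/day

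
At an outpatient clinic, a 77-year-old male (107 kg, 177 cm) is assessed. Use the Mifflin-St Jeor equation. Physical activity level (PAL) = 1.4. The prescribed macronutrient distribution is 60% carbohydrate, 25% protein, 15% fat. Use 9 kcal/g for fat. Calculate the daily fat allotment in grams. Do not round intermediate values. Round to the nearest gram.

Mifflin-St Jeor (male): BMR = 10(107) + 6.25(177) − 5(77) + 5 = 1070 + 1106.25 − 385 + 5 = 1796.25 kcal/day.
TEE = 1796.25 × 1.4 = 2514.75 kcal/day.
Fat energy = 15% × 2514.75 = 377.2125 kcal.
Fat = 377.2125 ÷ 9 kcal/g = 41.9125 g.

42 g/day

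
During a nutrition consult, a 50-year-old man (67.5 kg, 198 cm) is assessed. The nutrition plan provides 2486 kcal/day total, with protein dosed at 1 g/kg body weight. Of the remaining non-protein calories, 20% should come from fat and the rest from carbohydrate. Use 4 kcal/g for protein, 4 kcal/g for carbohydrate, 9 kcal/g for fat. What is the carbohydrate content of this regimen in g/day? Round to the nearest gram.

Protein = 1 × 67.5 = 67.5 g → 67.5 × 4 = 270 kcal.
Non-protein calories = 2486 − 270 = 2216 kcal.
Fat: 20% × 2216 = 443.2 kcal; carbohydrate: 1772.8 kcal.
Carbohydrate: 1772.8 kcal ÷ 4 kcal/g = 443.2 g.

443 g/day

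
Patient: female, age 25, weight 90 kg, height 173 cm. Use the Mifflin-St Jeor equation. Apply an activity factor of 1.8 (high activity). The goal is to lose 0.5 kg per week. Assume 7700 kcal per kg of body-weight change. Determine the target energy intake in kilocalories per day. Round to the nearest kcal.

2501 kilocalories per day

Mifflin-St Jeor (female): BMR = 10(90) + 6.25(173) − 5(25) − 161 = 900 + 1081.25 − 125 − 161 = 1695.25 kcal/day.
TEE = 1695.25 × 1.8 = 3051.45 kcal/day.
Required daily deficit = 0.5 × 7700 ÷ 7 = 550 kcal/day.
Target intake = 3051.45 − 550 = 2501.45 kcal/day.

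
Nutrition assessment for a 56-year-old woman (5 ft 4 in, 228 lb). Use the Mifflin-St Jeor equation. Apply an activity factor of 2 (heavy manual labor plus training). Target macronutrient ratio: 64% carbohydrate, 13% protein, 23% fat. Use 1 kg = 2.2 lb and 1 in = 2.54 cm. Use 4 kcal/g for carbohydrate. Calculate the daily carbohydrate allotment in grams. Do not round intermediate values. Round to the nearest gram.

516 g/day

Convert to metric: weight = 228 ÷ 2.2 = 103.6364 kg; height = (5×12 + 4) × 2.54 = 64 × 2.54 = 162.56 cm.
Mifflin-St Jeor (female): BMR = 10(103.6364) + 6.25(162.56) − 5(56) − 161 = 1036.3636 + 1016 − 280 − 161 = 1611.3636 kcal/day.
TEE = 1611.3636 × 2 = 3222.7273 kcal/day.
Carbohydrate energy = 64% × 3222.7273 = 2062.5455 kcal.
Carbohydrate = 2062.5455 ÷ 4 kcal/g = 515.6364 g.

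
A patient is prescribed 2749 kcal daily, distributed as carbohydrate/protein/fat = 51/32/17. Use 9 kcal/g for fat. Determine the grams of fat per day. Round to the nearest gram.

52 g/day

Fat energy = 17% × 2749 = 467.33 kcal.
At 9 kcal/g: 467.33 ÷ 9 = 51.9256 g.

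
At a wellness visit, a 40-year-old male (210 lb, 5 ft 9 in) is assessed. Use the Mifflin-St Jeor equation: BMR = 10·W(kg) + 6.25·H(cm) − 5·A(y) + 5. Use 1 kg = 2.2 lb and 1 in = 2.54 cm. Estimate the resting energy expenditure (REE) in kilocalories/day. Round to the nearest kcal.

1855 kilocalories/day

Convert to metric: weight = 210 ÷ 2.2 = 95.4545 kg; height = (5×12 + 9) × 2.54 = 69 × 2.54 = 175.26 cm.
Mifflin-St Jeor (male): BMR = 10(95.4545) + 6.25(175.26) − 5(40) + 5 = 954.5455 + 1095.375 − 200 + 5 = 1854.9205 kcal/day.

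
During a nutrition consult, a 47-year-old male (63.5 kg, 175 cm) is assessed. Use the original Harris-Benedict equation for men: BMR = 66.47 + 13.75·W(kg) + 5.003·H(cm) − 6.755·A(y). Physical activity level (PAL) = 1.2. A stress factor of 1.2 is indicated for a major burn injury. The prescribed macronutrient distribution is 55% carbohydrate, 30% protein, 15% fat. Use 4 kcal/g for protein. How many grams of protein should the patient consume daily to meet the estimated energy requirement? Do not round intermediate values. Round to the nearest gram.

Harris-Benedict: BMR = 66.47 + 13.75(63.5) + 5.003(175) − 6.755(47) = 1497.635 kcal/day.
TEE = 1497.635 × 1.2 = 1797.162 kcal/day.
With stress factor 1.2: 1797.162 × 1.2 = 2156.5944 kcal/day.
Protein energy = 30% × 2156.5944 = 646.9783 kcal.
Protein = 646.9783 ÷ 4 kcal/g = 161.7446 g.

162 g/day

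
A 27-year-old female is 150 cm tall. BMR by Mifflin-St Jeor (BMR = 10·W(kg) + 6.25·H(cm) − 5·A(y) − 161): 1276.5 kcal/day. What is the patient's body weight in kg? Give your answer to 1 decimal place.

63.5 kg

1276.5 = 10·W + 6.25(150) − 5(27) − 161
10·W = 1276.5 − 641.5 = 635, so W = 63.5 kg.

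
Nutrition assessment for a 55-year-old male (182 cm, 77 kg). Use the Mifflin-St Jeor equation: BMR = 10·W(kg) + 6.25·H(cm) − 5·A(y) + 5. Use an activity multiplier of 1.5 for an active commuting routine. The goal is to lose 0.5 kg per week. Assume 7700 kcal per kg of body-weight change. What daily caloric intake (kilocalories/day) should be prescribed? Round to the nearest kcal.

Mifflin-St Jeor (male): BMR = 10(77) + 6.25(182) − 5(55) + 5 = 770 + 1137.5 − 275 + 5 = 1637.5 kcal/day.
TEE = 1637.5 × 1.5 = 2456.25 kcal/day.
Required daily deficit = 0.5 × 7700 ÷ 7 = 550 kcal/day.
Target intake = 2456.25 − 550 = 1906.25 kcal/day.

1906 kilocalories/day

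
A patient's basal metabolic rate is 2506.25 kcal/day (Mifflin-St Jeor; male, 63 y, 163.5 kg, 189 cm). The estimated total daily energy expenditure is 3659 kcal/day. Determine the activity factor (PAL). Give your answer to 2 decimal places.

1.46

Activity factor = TEE ÷ BMR = 3659 ÷ 2506.25 = 1.46.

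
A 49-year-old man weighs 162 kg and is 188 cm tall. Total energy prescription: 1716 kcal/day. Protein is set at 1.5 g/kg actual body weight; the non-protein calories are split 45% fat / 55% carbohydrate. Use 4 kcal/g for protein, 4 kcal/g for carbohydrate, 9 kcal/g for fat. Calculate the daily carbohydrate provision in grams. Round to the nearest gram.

Protein = 1.5 × 162 = 243 g → 243 × 4 = 972 kcal.
Non-protein calories = 1716 − 972 = 744 kcal.
Fat: 45% × 744 = 334.8 kcal; carbohydrate: 409.2 kcal.
Carbohydrate: 409.2 kcal ÷ 4 kcal/g = 102.3 g.

102 g/day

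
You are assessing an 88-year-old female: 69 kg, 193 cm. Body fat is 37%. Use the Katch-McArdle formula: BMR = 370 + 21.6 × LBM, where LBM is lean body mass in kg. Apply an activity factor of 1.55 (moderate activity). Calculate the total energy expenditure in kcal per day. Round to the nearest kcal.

2029 kcal per day

LBM = 69 × (1 − 0.37) = 43.47 kg. Katch-McArdle: BMR = 370 + 21.6 × 43.47 = 1308.952 kcal/day.
TEE = BMR × activity factor = 1308.952 × 1.55 = 2028.8756 kcal/day.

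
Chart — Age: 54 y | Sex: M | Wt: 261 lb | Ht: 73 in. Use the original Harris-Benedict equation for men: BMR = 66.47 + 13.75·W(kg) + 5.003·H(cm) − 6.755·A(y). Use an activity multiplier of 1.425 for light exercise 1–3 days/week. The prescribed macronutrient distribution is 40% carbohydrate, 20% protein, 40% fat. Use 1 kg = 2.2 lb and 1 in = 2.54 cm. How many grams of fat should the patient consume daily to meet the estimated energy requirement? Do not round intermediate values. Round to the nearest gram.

143 g/day

Convert to metric: weight = 261 ÷ 2.2 = 118.6364 kg; height = 73 × 2.54 = 185.42 cm.
Harris-Benedict: BMR = 66.47 + 13.75(118.6364) + 5.003(185.42) − 6.755(54) = 2260.6063 kcal/day.
TEE = 2260.6063 × 1.425 = 3221.3639 kcal/day.
Fat energy = 40% × 3221.3639 = 1288.5456 kcal.
Fat = 1288.5456 ÷ 9 kcal/g = 143.1717 g.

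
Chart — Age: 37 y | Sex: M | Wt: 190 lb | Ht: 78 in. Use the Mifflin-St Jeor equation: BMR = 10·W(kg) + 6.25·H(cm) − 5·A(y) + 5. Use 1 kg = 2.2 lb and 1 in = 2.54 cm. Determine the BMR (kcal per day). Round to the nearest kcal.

1922 kcal per day

Convert to metric: weight = 190 ÷ 2.2 = 86.3636 kg; height = 78 × 2.54 = 198.12 cm.
Mifflin-St Jeor (male): BMR = 10(86.3636) + 6.25(198.12) − 5(37) + 5 = 863.6364 + 1238.25 − 185 + 5 = 1921.8864 kcal/day.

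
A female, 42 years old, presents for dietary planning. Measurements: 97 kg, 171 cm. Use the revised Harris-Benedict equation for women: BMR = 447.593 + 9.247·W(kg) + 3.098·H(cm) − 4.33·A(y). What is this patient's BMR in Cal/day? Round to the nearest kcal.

1692 Cal/day

Harris-Benedict: BMR = 447.593 + 9.247(97) + 3.098(171) − 4.33(42) = 1692.45 kcal/day.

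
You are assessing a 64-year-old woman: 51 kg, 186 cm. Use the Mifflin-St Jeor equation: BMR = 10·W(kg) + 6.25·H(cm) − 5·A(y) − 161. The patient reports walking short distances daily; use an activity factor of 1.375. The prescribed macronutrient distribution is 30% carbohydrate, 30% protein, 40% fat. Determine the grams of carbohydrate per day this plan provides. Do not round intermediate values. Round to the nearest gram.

Mifflin-St Jeor (female): BMR = 10(51) + 6.25(186) − 5(64) − 161 = 510 + 1162.5 − 320 − 161 = 1191.5 kcal/day.
TEE = 1191.5 × 1.375 = 1638.3125 kcal/day.
Carbohydrate energy = 30% × 1638.3125 = 491.4938 kcal.
Carbohydrate = 491.4938 ÷ 4 kcal/g = 122.8734 g.

123 g/day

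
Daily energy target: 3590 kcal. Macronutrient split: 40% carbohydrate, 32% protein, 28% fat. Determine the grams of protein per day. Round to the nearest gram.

287 g/day

Protein energy = 32% × 3590 = 1148.8 kcal.
At 4 kcal/g: 1148.8 ÷ 4 = 287.2 g.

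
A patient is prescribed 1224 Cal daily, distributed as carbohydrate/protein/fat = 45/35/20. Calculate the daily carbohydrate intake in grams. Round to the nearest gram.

Carbohydrate energy = 45% × 1224 = 550.8 kcal.
At 4 kcal/g: 550.8 ÷ 4 = 137.7 g.

138 g/day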